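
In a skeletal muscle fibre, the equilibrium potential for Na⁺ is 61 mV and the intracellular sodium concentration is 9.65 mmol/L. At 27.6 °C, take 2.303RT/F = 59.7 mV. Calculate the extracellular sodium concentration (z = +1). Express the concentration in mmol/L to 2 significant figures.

100 mmol/L

Nernst: E = (59.7/1) · log₁₀([out]/[in]), so log₁₀([out]/[in]) = 61.0 × 1 / 59.7 = 1.0218.
[out]/[in] = 10^(1.0218) = 10.51.
[out] = 10.51 × 9.65 = 101.5 mmol/L.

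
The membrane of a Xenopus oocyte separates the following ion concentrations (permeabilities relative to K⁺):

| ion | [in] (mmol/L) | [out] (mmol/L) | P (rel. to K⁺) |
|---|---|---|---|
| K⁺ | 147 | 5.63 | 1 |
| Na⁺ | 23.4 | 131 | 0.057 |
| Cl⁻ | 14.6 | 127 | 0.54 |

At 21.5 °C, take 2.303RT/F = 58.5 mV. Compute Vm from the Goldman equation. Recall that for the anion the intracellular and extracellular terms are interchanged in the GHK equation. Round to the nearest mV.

Vm = 58.5 · log₁₀[(Σ P·[cation]ₒ + Σ P·[anion]ᵢ) / (Σ P·[cation]ᵢ + Σ P·[anion]ₒ)]
Numerator = 1×5.63 + 0.057×131 + 0.54×14.6 = 20.98
Denominator = 1×147 + 0.057×23.4 + 0.54×127 = 216.9
Vm = 58.5 · log₁₀(0.096725) = 58.5 × (-1.0145) = -59.35 mV

-59 mV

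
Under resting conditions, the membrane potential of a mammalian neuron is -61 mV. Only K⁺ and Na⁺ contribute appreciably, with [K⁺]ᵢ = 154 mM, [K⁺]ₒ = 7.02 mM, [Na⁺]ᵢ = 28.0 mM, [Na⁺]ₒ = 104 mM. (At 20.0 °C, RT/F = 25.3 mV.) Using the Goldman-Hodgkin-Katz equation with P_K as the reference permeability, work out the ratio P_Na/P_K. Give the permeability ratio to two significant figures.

0.067

Let α = P_Na/P_K. GHK: Vm = 25.3·ln[(Kₒ + α·Naₒ)/(Kᵢ + α·Naᵢ)].
e^(Vm/25.3) = e^(-61.0/25.3) = 0.089719
So 0.089719·(Kᵢ + α·Naᵢ) = Kₒ + α·Naₒ → α = (0.089719·154.0 − 7.02) / (104.0 − 0.089719·28.0)
α = (13.82 − 7.02) / (104.0 − 2.512) = 6.797/101.5 = 0.06697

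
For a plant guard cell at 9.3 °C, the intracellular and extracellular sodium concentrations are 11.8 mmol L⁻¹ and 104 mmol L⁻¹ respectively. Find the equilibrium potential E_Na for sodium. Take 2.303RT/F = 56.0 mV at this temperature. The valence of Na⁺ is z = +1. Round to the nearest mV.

E = (56.0/z) · log₁₀([Na⁺]_out/[Na⁺]_in) with z = +1.
= (56.0/1) · log₁₀(104/11.8) = 56.00 · log₁₀(8.814)
= 56.00 · (0.9452) = 52.93 mV

53 mV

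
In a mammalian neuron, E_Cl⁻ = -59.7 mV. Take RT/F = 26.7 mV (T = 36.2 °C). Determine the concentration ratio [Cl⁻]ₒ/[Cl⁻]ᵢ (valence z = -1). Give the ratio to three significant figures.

9.36

ln([out]/[in]) = E·z/(26.7) = -59.7 × -1 / 26.7 = 2.2360
[out]/[in] = e^(2.2360) = 9.355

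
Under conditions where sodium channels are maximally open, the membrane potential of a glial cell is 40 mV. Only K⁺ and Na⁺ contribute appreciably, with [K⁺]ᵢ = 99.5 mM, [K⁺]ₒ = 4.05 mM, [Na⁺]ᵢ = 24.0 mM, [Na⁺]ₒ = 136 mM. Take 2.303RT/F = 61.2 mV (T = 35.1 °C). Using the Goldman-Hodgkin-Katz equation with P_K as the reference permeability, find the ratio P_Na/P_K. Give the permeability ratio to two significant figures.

Let α = P_Na/P_K. GHK: Vm = 61.2·log₁₀[(Kₒ + α·Naₒ)/(Kᵢ + α·Naᵢ)].
10^(Vm/61.2) = 10^(40.0/61.2) = 4.504
So 4.504·(Kᵢ + α·Naᵢ) = Kₒ + α·Naₒ → α = (4.504·99.5 − 4.05) / (136.0 − 4.504·24.0)
α = (448.1 − 4.05) / (136.0 − 108.1) = 444.1/27.9 = 15.91

16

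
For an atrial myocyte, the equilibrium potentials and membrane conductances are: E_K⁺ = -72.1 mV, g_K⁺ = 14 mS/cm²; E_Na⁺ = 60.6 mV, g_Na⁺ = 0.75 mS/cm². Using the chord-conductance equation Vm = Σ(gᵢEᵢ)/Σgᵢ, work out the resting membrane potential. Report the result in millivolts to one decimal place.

Σ gᵢEᵢ = 14·(-72.1) + 0.75·(60.6) = -963.95
Σ gᵢ = 14 + 0.75 = 14.75
Vm = -963.95 / 14.75 = -65.35 mV

-65.4 mV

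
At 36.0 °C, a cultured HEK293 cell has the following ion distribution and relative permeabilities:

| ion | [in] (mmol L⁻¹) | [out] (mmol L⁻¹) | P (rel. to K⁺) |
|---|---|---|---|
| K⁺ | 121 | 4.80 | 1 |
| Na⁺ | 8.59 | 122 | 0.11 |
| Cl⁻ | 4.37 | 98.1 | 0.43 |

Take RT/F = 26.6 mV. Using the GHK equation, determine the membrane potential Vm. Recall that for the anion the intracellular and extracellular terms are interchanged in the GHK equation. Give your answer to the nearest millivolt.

-56 mV

Vm = 26.6 · ln[(Σ P·[cation]ₒ + Σ P·[anion]ᵢ) / (Σ P·[cation]ᵢ + Σ P·[anion]ₒ)]
Numerator = 1×4.80 + 0.11×122 + 0.43×4.37 = 20.1
Denominator = 1×121 + 0.11×8.59 + 0.43×98.1 = 164.1
Vm = 26.6 · ln(0.12246) = 26.6 × (-2.1000) = -55.86 mV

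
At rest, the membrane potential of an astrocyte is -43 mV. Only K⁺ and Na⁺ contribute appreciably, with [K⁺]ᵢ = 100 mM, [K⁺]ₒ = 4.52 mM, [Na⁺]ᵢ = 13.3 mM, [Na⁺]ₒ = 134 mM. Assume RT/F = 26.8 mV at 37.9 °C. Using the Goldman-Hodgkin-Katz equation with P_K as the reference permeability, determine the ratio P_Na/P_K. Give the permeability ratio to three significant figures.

Let α = P_Na/P_K. GHK: Vm = 26.8·ln[(Kₒ + α·Naₒ)/(Kᵢ + α·Naᵢ)].
e^(Vm/26.8) = e^(-43.0/26.8) = 0.20099
So 0.20099·(Kᵢ + α·Naᵢ) = Kₒ + α·Naₒ → α = (0.20099·100.0 − 4.52) / (134.0 − 0.20099·13.3)
α = (20.1 − 4.52) / (134.0 − 2.673) = 15.58/131.3 = 0.1186

0.119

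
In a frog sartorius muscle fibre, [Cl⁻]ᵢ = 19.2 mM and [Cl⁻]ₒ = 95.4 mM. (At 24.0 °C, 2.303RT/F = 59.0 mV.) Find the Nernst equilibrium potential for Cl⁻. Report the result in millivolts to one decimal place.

E = (59.0/z) · log₁₀([Cl⁻]_out/[Cl⁻]_in) with z = -1.
For an anion, dividing by z = -1 reverses the sign.
= (59.0/-1) · log₁₀(95.4/19.2) = -59.00 · log₁₀(4.969)
= -59.00 · (0.6962) = -41.08 mV

-41.1 mV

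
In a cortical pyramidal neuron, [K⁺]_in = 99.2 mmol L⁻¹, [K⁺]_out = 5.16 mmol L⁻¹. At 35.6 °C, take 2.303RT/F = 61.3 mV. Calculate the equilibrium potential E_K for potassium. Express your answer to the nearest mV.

E = (61.3/z) · log₁₀([K⁺]_out/[K⁺]_in) with z = +1.
= (61.3/1) · log₁₀(5.16/99.2) = 61.30 · log₁₀(0.05202)
= 61.30 · (-1.2839) = -78.70 mV

-79 mV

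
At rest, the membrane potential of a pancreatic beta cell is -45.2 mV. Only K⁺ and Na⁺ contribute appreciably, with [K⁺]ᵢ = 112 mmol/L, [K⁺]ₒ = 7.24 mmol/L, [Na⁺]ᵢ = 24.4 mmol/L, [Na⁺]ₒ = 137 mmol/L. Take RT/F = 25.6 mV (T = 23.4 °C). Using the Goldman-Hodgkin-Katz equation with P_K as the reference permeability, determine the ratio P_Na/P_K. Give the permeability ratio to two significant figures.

Let α = P_Na/P_K. GHK: Vm = 25.6·ln[(Kₒ + α·Naₒ)/(Kᵢ + α·Naᵢ)].
e^(Vm/25.6) = e^(-45.2/25.6) = 0.17108
So 0.17108·(Kᵢ + α·Naᵢ) = Kₒ + α·Naₒ → α = (0.17108·112.0 − 7.24) / (137.0 − 0.17108·24.4)
α = (19.16 − 7.24) / (137.0 − 4.174) = 11.92/132.8 = 0.08975

0.090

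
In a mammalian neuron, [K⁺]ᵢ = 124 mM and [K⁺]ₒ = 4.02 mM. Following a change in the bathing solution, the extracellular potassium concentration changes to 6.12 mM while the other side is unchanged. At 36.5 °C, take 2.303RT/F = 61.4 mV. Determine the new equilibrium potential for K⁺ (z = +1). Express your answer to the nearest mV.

After the shift: [K⁺]_out = 6.12, [K⁺]_in = 124 mM.
E_new = (61.4/1)·log₁₀(6.12/124) = 61.40 · (-1.3067) = -80.23 mV

-80 mV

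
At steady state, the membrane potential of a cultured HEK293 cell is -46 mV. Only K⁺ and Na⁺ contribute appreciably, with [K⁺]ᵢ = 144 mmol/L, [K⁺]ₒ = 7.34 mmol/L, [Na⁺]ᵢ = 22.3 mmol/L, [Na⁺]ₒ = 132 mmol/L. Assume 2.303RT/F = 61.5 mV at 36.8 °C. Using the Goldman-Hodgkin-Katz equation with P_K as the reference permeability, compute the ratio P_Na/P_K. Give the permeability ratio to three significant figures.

0.144

Let α = P_Na/P_K. GHK: Vm = 61.5·log₁₀[(Kₒ + α·Naₒ)/(Kᵢ + α·Naᵢ)].
10^(Vm/61.5) = 10^(-46.0/61.5) = 0.17866
So 0.17866·(Kᵢ + α·Naᵢ) = Kₒ + α·Naₒ → α = (0.17866·144.0 − 7.34) / (132.0 − 0.17866·22.3)
α = (25.73 − 7.34) / (132.0 − 3.984) = 18.39/128 = 0.1436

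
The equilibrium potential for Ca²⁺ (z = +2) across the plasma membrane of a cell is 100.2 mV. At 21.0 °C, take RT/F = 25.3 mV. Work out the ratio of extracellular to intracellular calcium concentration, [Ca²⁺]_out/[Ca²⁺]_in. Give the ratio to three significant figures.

2750

ln([out]/[in]) = E·z/(25.3) = 100.2 × 2 / 25.3 = 7.9209
[out]/[in] = e^(7.9209) = 2754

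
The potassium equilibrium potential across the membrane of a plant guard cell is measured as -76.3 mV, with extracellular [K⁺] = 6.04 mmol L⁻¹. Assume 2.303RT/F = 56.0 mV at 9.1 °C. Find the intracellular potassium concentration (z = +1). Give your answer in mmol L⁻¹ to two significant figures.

Nernst: E = (56.0/1) · log₁₀([out]/[in]), so log₁₀([out]/[in]) = -76.3 × 1 / 56.0 = -1.3625.
[out]/[in] = 10^(-1.3625) = 0.0434.
[in] = 6.04 / 0.0434 = 139.2 mmol L⁻¹.

140 mmol L⁻¹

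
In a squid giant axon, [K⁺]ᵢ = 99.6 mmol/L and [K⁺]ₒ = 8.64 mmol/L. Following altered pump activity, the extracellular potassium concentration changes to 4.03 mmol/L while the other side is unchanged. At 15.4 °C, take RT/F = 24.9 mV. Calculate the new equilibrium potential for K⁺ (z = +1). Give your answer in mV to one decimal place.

After the shift: [K⁺]_out = 4.03, [K⁺]_in = 99.6 mmol/L.
E_new = (24.9/1)·ln(4.03/99.6) = 24.90 · (-3.2074) = -79.86 mV

-79.9 mV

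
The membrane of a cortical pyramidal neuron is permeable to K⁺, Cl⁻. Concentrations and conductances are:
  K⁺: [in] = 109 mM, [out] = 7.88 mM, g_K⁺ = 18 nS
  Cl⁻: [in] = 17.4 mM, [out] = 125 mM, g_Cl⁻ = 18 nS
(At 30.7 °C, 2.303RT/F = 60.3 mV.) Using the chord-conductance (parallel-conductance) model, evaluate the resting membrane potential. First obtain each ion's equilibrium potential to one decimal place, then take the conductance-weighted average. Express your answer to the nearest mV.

E_K⁺ = (60.3/1)·log₁₀(7.88/109) = -68.8 mV
E_Cl⁻ = (60.3/-1)·log₁₀(125/17.4) = -51.6 mV
Vm = (Σ gᵢEᵢ)/(Σ gᵢ) = (18·-68.8 + 18·-51.6) / (18 + 18)
= -2167.20 / 36 = -60.20 mV

-60 mV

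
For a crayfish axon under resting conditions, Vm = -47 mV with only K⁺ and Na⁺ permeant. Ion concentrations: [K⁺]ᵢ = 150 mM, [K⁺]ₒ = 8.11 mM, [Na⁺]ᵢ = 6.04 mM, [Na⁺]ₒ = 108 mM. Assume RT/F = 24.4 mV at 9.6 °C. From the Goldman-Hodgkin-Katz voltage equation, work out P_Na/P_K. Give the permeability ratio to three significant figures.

Let α = P_Na/P_K. GHK: Vm = 24.4·ln[(Kₒ + α·Naₒ)/(Kᵢ + α·Naᵢ)].
e^(Vm/24.4) = e^(-47.0/24.4) = 0.1457
So 0.1457·(Kᵢ + α·Naᵢ) = Kₒ + α·Naₒ → α = (0.1457·150.0 − 8.11) / (108.0 − 0.1457·6.04)
α = (21.85 − 8.11) / (108.0 − 0.88) = 13.74/107.1 = 0.1283

0.128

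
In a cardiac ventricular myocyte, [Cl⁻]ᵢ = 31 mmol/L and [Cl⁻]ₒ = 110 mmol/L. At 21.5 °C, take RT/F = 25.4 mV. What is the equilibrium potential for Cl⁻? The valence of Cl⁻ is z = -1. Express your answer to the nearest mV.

-32 mV

E = (25.4/z) · ln([Cl⁻]_out/[Cl⁻]_in) with z = -1.
For an anion, dividing by z = -1 reverses the sign.
= (25.4/-1) · ln(110/31) = -25.40 · ln(3.548)
= -25.40 · (1.2665) = -32.17 mV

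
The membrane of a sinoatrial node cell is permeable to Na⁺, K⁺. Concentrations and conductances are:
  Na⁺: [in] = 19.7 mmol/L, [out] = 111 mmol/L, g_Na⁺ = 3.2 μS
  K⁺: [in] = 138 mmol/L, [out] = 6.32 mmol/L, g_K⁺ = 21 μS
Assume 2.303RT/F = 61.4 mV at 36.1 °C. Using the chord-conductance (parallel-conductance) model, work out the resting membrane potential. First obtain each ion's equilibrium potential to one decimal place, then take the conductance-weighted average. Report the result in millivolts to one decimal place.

-65.2 mV

E_Na⁺ = (61.4/1)·log₁₀(111/19.7) = 46.1 mV
E_K⁺ = (61.4/1)·log₁₀(6.32/138) = -82.2 mV
Vm = (Σ gᵢEᵢ)/(Σ gᵢ) = (3.2·46.1 + 21·-82.2) / (3.2 + 21)
= -1578.68 / 24.2 = -65.23 mV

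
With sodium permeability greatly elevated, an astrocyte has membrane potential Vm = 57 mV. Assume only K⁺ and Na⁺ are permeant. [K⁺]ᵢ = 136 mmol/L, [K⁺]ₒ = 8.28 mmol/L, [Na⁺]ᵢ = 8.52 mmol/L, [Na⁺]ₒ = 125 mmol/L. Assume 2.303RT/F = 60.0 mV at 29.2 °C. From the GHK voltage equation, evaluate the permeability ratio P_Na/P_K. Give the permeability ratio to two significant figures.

25

Let α = P_Na/P_K. GHK: Vm = 60.0·log₁₀[(Kₒ + α·Naₒ)/(Kᵢ + α·Naᵢ)].
10^(Vm/60.0) = 10^(57.0/60.0) = 8.9125
So 8.9125·(Kᵢ + α·Naᵢ) = Kₒ + α·Naₒ → α = (8.9125·136.0 − 8.28) / (125.0 − 8.9125·8.52)
α = (1212 − 8.28) / (125.0 − 75.93) = 1204/49.07 = 24.54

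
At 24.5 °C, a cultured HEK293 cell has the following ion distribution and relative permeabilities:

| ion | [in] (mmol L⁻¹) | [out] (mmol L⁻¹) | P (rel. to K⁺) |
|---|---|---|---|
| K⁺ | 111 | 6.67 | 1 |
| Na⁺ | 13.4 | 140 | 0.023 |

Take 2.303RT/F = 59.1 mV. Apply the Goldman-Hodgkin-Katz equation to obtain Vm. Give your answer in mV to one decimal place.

Vm = 59.1 · log₁₀[(Σ P·[cation]ₒ + Σ P·[anion]ᵢ) / (Σ P·[cation]ᵢ + Σ P·[anion]ₒ)]
Numerator = 1×6.67 + 0.023×140 = 9.89
Denominator = 1×111 + 0.023×13.4 = 111.3
Vm = 59.1 · log₁₀(0.088852) = 59.1 × (-1.0513) = -62.13 mV

-62.1 mV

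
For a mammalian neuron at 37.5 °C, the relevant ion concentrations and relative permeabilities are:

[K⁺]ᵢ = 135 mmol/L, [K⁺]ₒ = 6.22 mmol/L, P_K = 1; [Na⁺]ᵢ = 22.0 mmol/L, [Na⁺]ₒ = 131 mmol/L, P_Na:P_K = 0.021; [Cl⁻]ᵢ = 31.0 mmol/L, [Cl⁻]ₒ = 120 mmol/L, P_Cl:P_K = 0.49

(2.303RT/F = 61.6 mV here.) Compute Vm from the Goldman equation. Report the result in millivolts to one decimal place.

-55.8 mV

Vm = 61.6 · log₁₀[(Σ P·[cation]ₒ + Σ P·[anion]ᵢ) / (Σ P·[cation]ᵢ + Σ P·[anion]ₒ)]
Numerator = 1×6.22 + 0.021×131 + 0.49×31.0 = 24.16
Denominator = 1×135 + 0.021×22.0 + 0.49×120 = 194.3
Vm = 61.6 · log₁₀(0.12437) = 61.6 × (-0.9053) = -55.76 mV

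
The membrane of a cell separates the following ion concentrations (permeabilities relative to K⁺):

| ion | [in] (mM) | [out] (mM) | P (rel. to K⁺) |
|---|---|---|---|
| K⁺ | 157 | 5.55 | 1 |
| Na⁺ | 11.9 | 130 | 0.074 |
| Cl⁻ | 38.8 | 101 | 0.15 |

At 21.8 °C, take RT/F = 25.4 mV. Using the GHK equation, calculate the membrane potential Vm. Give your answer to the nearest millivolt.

-54 mV

Vm = 25.4 · ln[(Σ P·[cation]ₒ + Σ P·[anion]ᵢ) / (Σ P·[cation]ᵢ + Σ P·[anion]ₒ)]
Numerator = 1×5.55 + 0.074×130 + 0.15×38.8 = 20.99
Denominator = 1×157 + 0.074×11.9 + 0.15×101 = 173
Vm = 25.4 · ln(0.12131) = 25.4 × (-2.1094) = -53.58 mV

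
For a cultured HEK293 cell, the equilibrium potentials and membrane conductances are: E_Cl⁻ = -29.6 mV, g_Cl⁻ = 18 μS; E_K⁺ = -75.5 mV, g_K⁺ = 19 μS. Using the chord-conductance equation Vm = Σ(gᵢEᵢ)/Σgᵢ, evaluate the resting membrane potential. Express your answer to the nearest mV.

-53 mV

Σ gᵢEᵢ = 18·(-29.6) + 19·(-75.5) = -1967.30
Σ gᵢ = 18 + 19 = 37
Vm = -1967.30 / 37 = -53.17 mV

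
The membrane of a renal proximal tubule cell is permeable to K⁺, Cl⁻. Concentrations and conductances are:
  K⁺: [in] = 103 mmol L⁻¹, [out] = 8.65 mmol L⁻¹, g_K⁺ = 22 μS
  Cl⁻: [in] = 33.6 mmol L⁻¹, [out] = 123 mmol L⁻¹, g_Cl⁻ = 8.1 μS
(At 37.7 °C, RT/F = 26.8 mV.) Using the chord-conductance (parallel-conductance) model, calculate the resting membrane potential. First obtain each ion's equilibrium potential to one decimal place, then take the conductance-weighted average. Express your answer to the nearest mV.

E_K⁺ = (26.8/1)·ln(8.65/103) = -66.4 mV
E_Cl⁻ = (26.8/-1)·ln(123/33.6) = -34.8 mV
Vm = (Σ gᵢEᵢ)/(Σ gᵢ) = (22·-66.4 + 8.1·-34.8) / (22 + 8.1)
= -1742.68 / 30.1 = -57.90 mV

-58 mV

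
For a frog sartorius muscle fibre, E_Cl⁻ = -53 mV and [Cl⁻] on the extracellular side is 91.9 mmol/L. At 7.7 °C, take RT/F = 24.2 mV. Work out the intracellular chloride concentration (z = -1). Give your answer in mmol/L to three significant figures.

10.3 mmol/L

Nernst: E = (24.2/-1) · ln([out]/[in]), so ln([out]/[in]) = -53.0 × -1 / 24.2 = 2.1901.
[out]/[in] = e^(2.1901) = 8.936.
[in] = 91.9 / 8.936 = 10.28 mmol/L.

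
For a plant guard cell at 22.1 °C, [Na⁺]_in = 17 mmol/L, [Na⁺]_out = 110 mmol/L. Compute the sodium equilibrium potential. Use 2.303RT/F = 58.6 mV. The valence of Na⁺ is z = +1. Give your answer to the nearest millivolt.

48 mV

E = (58.6/z) · log₁₀([Na⁺]_out/[Na⁺]_in) with z = +1.
= (58.6/1) · log₁₀(110/17) = 58.60 · log₁₀(6.471)
= 58.60 · (0.8109) = 47.52 mV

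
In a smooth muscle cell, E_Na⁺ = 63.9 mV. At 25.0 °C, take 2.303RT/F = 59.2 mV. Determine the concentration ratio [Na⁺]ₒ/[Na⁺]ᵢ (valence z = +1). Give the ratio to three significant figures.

log₁₀([out]/[in]) = E·z/(59.2) = 63.9 × 1 / 59.2 = 1.0794
[out]/[in] = 10^(1.0794) = 12.01

12.0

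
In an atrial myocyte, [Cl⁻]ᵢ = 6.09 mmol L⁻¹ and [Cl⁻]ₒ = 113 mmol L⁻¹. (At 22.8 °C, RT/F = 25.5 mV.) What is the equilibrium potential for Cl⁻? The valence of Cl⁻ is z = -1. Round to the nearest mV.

E = (25.5/z) · ln([Cl⁻]_out/[Cl⁻]_in) with z = -1.
For an anion, dividing by z = -1 reverses the sign.
= (25.5/-1) · ln(113/6.09) = -25.50 · ln(18.56)
= -25.50 · (2.9207) = -74.48 mV

-74 mV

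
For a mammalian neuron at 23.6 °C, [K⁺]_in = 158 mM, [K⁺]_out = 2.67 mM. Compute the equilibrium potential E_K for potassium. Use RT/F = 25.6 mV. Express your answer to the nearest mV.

-104 mV

E = (25.6/z) · ln([K⁺]_out/[K⁺]_in) with z = +1.
= (25.6/1) · ln(2.67/158) = 25.60 · ln(0.0169)
= 25.60 · (-4.0805) = -104.46 mV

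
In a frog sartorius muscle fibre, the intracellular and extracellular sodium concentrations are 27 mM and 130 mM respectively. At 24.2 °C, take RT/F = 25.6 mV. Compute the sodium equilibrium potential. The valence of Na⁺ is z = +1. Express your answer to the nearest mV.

40 mV

E = (25.6/z) · ln([Na⁺]_out/[Na⁺]_in) with z = +1.
= (25.6/1) · ln(130/27) = 25.60 · ln(4.815)
= 25.60 · (1.5717) = 40.24 mV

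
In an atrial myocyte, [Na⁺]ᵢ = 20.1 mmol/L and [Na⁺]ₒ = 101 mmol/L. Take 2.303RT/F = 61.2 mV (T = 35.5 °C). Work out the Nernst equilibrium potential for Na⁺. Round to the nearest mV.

E = (61.2/z) · log₁₀([Na⁺]_out/[Na⁺]_in) with z = +1.
= (61.2/1) · log₁₀(101/20.1) = 61.20 · log₁₀(5.025)
= 61.20 · (0.7011) = 42.91 mV

43 mV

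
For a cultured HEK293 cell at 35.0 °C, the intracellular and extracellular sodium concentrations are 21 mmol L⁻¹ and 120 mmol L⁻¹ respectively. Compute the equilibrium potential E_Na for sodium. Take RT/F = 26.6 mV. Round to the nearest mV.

46 mV

E = (26.6/z) · ln([Na⁺]_out/[Na⁺]_in) with z = +1.
= (26.6/1) · ln(120/21) = 26.60 · ln(5.714)
= 26.60 · (1.7430) = 46.36 mV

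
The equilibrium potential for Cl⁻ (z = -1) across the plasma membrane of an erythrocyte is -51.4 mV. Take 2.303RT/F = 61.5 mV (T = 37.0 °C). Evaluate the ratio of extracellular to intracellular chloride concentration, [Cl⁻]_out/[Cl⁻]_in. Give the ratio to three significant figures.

log₁₀([out]/[in]) = E·z/(61.5) = -51.4 × -1 / 61.5 = 0.8358
[out]/[in] = 10^(0.8358) = 6.851

6.85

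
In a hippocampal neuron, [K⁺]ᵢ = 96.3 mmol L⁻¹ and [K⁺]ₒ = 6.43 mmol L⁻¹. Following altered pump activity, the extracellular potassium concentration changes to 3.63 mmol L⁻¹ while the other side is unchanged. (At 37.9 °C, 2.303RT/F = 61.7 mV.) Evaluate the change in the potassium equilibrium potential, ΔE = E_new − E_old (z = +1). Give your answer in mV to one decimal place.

-15.3 mV

E_old = (61.7/1)·log₁₀(6.43/96.3) = -72.52 mV
E_new = (61.7/1)·log₁₀(3.63/96.3) = -87.84 mV
ΔE = -87.84 − (-72.52) = -15.32 mV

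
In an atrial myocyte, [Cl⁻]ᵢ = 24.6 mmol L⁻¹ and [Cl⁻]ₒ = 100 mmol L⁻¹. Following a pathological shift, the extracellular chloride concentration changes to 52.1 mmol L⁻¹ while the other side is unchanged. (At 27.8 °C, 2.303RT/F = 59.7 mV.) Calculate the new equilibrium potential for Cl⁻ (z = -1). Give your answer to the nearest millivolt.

-19 mV

After the shift: [Cl⁻]_out = 52.1, [Cl⁻]_in = 24.6 mmol L⁻¹.
E_new = (59.7/-1)·log₁₀(52.1/24.6) = -59.70 · (0.3259) = -19.46 mV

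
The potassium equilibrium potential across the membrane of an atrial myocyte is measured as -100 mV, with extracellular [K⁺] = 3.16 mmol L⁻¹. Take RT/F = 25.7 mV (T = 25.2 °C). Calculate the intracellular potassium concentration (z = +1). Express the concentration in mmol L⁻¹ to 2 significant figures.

Nernst: E = (25.7/1) · ln([out]/[in]), so ln([out]/[in]) = -100.0 × 1 / 25.7 = -3.8911.
[out]/[in] = e^(-3.8911) = 0.02042.
[in] = 3.16 / 0.02042 = 154.7 mmol L⁻¹.

150 mmol L⁻¹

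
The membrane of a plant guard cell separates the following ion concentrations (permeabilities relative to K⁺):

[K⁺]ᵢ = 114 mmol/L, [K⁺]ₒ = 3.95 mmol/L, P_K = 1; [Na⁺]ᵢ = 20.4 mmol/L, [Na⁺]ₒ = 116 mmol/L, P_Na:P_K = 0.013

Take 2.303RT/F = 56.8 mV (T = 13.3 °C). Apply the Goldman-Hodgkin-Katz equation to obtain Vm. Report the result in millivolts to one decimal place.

-75.0 mV

Vm = 56.8 · log₁₀[(Σ P·[cation]ₒ + Σ P·[anion]ᵢ) / (Σ P·[cation]ᵢ + Σ P·[anion]ₒ)]
Numerator = 1×3.95 + 0.013×116 = 5.458
Denominator = 1×114 + 0.013×20.4 = 114.3
Vm = 56.8 · log₁₀(0.047766) = 56.8 × (-1.3209) = -75.03 mV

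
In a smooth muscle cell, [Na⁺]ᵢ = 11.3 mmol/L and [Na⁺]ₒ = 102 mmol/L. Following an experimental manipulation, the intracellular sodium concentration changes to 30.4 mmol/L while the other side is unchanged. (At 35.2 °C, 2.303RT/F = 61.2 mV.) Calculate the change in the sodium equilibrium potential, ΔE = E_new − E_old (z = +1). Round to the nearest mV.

-26 mV

E_old = (61.2/1)·log₁₀(102/11.3) = 58.48 mV
E_new = (61.2/1)·log₁₀(102/30.4) = 32.17 mV
ΔE = 32.17 − (58.48) = -26.30 mV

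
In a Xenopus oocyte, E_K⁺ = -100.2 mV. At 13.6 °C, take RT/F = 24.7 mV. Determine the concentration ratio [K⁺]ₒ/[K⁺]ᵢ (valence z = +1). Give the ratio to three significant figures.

ln([out]/[in]) = E·z/(24.7) = -100.2 × 1 / 24.7 = -4.0567
[out]/[in] = e^(-4.0567) = 0.01731

0.0173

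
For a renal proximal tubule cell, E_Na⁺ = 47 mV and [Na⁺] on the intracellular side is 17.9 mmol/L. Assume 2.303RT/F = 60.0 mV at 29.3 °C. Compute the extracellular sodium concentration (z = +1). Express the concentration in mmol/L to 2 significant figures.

Nernst: E = (60.0/1) · log₁₀([out]/[in]), so log₁₀([out]/[in]) = 47.0 × 1 / 60.0 = 0.7833.
[out]/[in] = 10^(0.7833) = 6.072.
[out] = 6.072 × 17.9 = 108.7 mmol/L.

110 mmol/L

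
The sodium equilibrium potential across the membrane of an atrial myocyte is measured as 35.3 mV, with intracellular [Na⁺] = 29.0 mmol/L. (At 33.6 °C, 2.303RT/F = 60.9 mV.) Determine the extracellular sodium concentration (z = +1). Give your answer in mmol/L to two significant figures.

Nernst: E = (60.9/1) · log₁₀([out]/[in]), so log₁₀([out]/[in]) = 35.3 × 1 / 60.9 = 0.5796.
[out]/[in] = 10^(0.5796) = 3.799.
[out] = 3.799 × 29.0 = 110.2 mmol/L.

110 mmol/L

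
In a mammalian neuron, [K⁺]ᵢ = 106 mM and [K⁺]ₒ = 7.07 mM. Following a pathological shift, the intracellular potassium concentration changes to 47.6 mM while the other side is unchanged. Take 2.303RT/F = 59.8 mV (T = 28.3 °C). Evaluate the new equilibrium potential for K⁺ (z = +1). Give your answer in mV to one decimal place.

-49.5 mV

After the shift: [K⁺]_out = 7.07, [K⁺]_in = 47.6 mM.
E_new = (59.8/1)·log₁₀(7.07/47.6) = 59.80 · (-0.8282) = -49.53 mV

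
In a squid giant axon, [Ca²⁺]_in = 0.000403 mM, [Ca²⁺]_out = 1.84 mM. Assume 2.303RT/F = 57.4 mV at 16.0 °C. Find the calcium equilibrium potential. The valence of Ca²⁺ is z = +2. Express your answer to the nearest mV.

105 mV

E = (57.4/z) · log₁₀([Ca²⁺]_out/[Ca²⁺]_in) with z = +2.
= (57.4/2) · log₁₀(1.84/0.000403) = 28.70 · log₁₀(4566)
= 28.70 · (3.6595) = 105.03 mV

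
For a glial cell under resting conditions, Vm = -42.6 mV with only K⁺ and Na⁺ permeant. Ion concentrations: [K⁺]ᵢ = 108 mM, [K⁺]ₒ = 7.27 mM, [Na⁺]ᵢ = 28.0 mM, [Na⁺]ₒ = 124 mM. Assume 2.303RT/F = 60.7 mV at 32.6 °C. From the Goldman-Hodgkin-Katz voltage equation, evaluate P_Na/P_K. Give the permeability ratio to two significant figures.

Let α = P_Na/P_K. GHK: Vm = 60.7·log₁₀[(Kₒ + α·Naₒ)/(Kᵢ + α·Naᵢ)].
10^(Vm/60.7) = 10^(-42.6/60.7) = 0.1987
So 0.1987·(Kᵢ + α·Naᵢ) = Kₒ + α·Naₒ → α = (0.1987·108.0 − 7.27) / (124.0 − 0.1987·28.0)
α = (21.46 − 7.27) / (124.0 − 5.563) = 14.19/118.4 = 0.1198

0.12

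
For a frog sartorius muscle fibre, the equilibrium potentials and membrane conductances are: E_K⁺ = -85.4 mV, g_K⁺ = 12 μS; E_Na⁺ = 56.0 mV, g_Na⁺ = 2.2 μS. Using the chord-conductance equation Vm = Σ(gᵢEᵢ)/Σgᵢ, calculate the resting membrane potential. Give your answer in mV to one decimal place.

-63.5 mV

Σ gᵢEᵢ = 12·(-85.4) + 2.2·(56.0) = -901.60
Σ gᵢ = 12 + 2.2 = 14.2
Vm = -901.60 / 14.2 = -63.49 mV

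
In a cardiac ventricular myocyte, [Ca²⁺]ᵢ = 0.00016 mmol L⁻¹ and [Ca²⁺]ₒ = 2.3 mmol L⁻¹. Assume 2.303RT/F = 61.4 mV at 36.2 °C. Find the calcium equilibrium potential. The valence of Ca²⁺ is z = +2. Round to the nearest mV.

E = (61.4/z) · log₁₀([Ca²⁺]_out/[Ca²⁺]_in) with z = +2.
= (61.4/2) · log₁₀(2.3/0.00016) = 30.70 · log₁₀(1.437e+04)
= 30.70 · (4.1576) = 127.64 mV

128 mV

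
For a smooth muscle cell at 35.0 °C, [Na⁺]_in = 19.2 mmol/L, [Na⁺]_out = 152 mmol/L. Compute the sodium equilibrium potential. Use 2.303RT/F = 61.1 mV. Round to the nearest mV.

55 mV

E = (61.1/z) · log₁₀([Na⁺]_out/[Na⁺]_in) with z = +1.
= (61.1/1) · log₁₀(152/19.2) = 61.10 · log₁₀(7.917)
= 61.10 · (0.8985) = 54.90 mV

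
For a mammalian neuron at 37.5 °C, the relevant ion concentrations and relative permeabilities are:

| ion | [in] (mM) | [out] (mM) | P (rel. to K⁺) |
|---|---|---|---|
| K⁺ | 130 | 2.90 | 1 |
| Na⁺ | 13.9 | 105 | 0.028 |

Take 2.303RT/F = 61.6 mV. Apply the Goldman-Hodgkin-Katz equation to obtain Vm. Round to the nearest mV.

Vm = 61.6 · log₁₀[(Σ P·[cation]ₒ + Σ P·[anion]ᵢ) / (Σ P·[cation]ᵢ + Σ P·[anion]ₒ)]
Numerator = 1×2.90 + 0.028×105 = 5.84
Denominator = 1×130 + 0.028×13.9 = 130.4
Vm = 61.6 · log₁₀(0.044789) = 61.6 × (-1.3488) = -83.09 mV

-83 mV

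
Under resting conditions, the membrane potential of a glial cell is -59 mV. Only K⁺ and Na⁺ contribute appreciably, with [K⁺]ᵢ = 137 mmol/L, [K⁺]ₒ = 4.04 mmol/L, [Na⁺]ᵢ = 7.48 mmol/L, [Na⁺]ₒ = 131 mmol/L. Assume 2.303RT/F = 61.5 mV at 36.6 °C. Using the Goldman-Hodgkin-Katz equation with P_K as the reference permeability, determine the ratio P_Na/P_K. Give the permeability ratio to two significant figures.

Let α = P_Na/P_K. GHK: Vm = 61.5·log₁₀[(Kₒ + α·Naₒ)/(Kᵢ + α·Naᵢ)].
10^(Vm/61.5) = 10^(-59.0/61.5) = 0.10981
So 0.10981·(Kᵢ + α·Naᵢ) = Kₒ + α·Naₒ → α = (0.10981·137.0 − 4.04) / (131.0 − 0.10981·7.48)
α = (15.04 − 4.04) / (131.0 − 0.8214) = 11/130.2 = 0.08453

0.085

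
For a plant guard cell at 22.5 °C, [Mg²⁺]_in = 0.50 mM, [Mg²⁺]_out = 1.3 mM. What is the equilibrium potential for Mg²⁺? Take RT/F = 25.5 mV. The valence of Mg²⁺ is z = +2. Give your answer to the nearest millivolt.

12 mV

E = (25.5/z) · ln([Mg²⁺]_out/[Mg²⁺]_in) with z = +2.
= (25.5/2) · ln(1.3/0.50) = 12.75 · ln(2.6)
= 12.75 · (0.9555) = 12.18 mV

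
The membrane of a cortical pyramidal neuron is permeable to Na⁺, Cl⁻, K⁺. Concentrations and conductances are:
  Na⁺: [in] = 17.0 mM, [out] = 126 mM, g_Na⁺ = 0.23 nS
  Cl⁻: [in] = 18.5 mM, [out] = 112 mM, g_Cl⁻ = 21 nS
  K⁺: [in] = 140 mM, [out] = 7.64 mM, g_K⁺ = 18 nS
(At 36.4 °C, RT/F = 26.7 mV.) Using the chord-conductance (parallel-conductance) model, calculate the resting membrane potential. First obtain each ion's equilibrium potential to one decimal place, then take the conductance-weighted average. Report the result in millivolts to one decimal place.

-61.1 mV

E_Na⁺ = (26.7/1)·ln(126/17.0) = 53.5 mV
E_Cl⁻ = (26.7/-1)·ln(112/18.5) = -48.1 mV
E_K⁺ = (26.7/1)·ln(7.64/140) = -77.7 mV
Vm = (Σ gᵢEᵢ)/(Σ gᵢ) = (0.23·53.5 + 21·-48.1 + 18·-77.7) / (0.23 + 21 + 18)
= -2396.39 / 39.23 = -61.09 mV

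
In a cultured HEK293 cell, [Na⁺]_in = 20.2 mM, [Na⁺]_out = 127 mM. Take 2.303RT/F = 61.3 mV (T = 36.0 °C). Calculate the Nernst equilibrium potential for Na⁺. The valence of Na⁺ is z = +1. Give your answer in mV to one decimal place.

E = (61.3/z) · log₁₀([Na⁺]_out/[Na⁺]_in) with z = +1.
= (61.3/1) · log₁₀(127/20.2) = 61.30 · log₁₀(6.287)
= 61.30 · (0.7985) = 48.95 mV

48.9 mV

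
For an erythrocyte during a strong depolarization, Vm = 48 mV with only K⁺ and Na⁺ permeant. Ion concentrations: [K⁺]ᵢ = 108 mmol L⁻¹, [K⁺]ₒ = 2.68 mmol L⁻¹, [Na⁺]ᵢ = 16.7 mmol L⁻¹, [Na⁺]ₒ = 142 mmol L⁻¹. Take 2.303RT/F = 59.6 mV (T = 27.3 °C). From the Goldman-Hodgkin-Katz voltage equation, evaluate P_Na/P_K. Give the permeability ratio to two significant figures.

19

Let α = P_Na/P_K. GHK: Vm = 59.6·log₁₀[(Kₒ + α·Naₒ)/(Kᵢ + α·Naᵢ)].
10^(Vm/59.6) = 10^(48.0/59.6) = 6.3881
So 6.3881·(Kᵢ + α·Naᵢ) = Kₒ + α·Naₒ → α = (6.3881·108.0 − 2.68) / (142.0 − 6.3881·16.7)
α = (689.9 − 2.68) / (142.0 − 106.7) = 687.2/35.32 = 19.46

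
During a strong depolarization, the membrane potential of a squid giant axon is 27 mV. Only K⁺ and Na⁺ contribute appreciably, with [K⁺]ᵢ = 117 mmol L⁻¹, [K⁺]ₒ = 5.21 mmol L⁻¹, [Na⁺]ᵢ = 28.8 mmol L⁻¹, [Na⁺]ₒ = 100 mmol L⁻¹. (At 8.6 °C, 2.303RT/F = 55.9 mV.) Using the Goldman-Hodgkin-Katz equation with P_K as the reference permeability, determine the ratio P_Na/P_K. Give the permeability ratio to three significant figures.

Let α = P_Na/P_K. GHK: Vm = 55.9·log₁₀[(Kₒ + α·Naₒ)/(Kᵢ + α·Naᵢ)].
10^(Vm/55.9) = 10^(27.0/55.9) = 3.0409
So 3.0409·(Kᵢ + α·Naᵢ) = Kₒ + α·Naₒ → α = (3.0409·117.0 − 5.21) / (100.0 − 3.0409·28.8)
α = (355.8 − 5.21) / (100.0 − 87.58) = 350.6/12.42 = 28.22

28.2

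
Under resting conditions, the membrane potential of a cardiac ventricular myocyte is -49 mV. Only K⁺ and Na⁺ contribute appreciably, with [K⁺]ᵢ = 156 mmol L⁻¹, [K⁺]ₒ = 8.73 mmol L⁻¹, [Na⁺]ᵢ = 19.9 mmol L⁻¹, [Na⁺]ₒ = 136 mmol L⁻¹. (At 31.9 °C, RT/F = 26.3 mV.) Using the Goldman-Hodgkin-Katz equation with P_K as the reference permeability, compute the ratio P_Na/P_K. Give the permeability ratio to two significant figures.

Let α = P_Na/P_K. GHK: Vm = 26.3·ln[(Kₒ + α·Naₒ)/(Kᵢ + α·Naᵢ)].
e^(Vm/26.3) = e^(-49.0/26.3) = 0.15519
So 0.15519·(Kᵢ + α·Naᵢ) = Kₒ + α·Naₒ → α = (0.15519·156.0 − 8.73) / (136.0 − 0.15519·19.9)
α = (24.21 − 8.73) / (136.0 − 3.088) = 15.48/132.9 = 0.1165

0.12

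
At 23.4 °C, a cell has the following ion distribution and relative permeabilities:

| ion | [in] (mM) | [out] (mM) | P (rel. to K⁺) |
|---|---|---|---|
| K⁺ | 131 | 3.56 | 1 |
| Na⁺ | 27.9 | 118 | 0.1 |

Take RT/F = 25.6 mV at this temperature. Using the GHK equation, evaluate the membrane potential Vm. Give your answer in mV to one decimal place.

Vm = 25.6 · ln[(Σ P·[cation]ₒ + Σ P·[anion]ᵢ) / (Σ P·[cation]ᵢ + Σ P·[anion]ₒ)]
Numerator = 1×3.56 + 0.1×118 = 15.36
Denominator = 1×131 + 0.1×27.9 = 133.8
Vm = 25.6 · ln(0.11481) = 25.6 × (-2.1645) = -55.41 mV

-55.4 mV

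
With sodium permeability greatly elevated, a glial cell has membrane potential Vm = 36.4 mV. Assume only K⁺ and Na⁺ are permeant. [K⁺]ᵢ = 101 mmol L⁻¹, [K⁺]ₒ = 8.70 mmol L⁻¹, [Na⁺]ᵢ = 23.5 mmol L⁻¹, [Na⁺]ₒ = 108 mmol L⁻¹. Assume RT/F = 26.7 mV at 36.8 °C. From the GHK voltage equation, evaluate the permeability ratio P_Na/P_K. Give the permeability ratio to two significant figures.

24

Let α = P_Na/P_K. GHK: Vm = 26.7·ln[(Kₒ + α·Naₒ)/(Kᵢ + α·Naᵢ)].
e^(Vm/26.7) = e^(36.4/26.7) = 3.9091
So 3.9091·(Kᵢ + α·Naᵢ) = Kₒ + α·Naₒ → α = (3.9091·101.0 − 8.7) / (108.0 − 3.9091·23.5)
α = (394.8 − 8.7) / (108.0 − 91.86) = 386.1/16.14 = 23.93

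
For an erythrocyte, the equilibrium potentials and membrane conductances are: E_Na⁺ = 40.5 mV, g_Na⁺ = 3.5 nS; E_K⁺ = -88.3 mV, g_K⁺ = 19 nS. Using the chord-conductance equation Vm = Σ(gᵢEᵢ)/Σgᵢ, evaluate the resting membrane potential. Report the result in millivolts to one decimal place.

Σ gᵢEᵢ = 3.5·(40.5) + 19·(-88.3) = -1535.95
Σ gᵢ = 3.5 + 19 = 22.5
Vm = -1535.95 / 22.5 = -68.26 mV

-68.3 mV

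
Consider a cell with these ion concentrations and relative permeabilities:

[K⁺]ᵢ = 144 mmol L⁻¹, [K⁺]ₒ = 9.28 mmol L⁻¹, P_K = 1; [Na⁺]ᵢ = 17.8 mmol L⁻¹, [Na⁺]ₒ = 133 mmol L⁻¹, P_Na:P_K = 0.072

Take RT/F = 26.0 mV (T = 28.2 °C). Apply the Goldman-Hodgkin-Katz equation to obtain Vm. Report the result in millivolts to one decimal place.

Vm = 26.0 · ln[(Σ P·[cation]ₒ + Σ P·[anion]ᵢ) / (Σ P·[cation]ᵢ + Σ P·[anion]ₒ)]
Numerator = 1×9.28 + 0.072×133 = 18.86
Denominator = 1×144 + 0.072×17.8 = 145.3
Vm = 26.0 · ln(0.12979) = 26.0 × (-2.0418) = -53.09 mV

-53.1 mV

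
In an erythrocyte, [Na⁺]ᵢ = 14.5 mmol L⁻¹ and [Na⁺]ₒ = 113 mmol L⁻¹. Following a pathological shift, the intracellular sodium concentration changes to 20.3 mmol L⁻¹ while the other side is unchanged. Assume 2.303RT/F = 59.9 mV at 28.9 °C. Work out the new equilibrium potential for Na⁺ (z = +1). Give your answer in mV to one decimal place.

After the shift: [Na⁺]_out = 113, [Na⁺]_in = 20.3 mmol L⁻¹.
E_new = (59.9/1)·log₁₀(113/20.3) = 59.90 · (0.7456) = 44.66 mV

44.7 mV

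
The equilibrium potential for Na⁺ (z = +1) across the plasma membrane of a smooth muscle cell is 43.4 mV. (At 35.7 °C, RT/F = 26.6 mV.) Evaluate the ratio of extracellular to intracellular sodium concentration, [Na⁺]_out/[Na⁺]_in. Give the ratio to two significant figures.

ln([out]/[in]) = E·z/(26.6) = 43.4 × 1 / 26.6 = 1.6316
[out]/[in] = e^(1.6316) = 5.112

5.1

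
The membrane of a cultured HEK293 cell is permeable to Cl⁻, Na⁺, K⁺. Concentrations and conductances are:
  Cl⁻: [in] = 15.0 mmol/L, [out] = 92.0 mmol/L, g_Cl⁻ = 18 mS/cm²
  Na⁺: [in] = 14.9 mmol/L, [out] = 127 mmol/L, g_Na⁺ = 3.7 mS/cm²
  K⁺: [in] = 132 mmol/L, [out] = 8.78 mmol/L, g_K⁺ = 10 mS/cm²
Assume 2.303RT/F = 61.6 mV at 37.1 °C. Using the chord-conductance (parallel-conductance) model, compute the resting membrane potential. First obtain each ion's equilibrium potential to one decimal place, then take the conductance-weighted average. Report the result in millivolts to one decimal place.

-43.7 mV

E_Cl⁻ = (61.6/-1)·log₁₀(92.0/15.0) = -48.5 mV
E_Na⁺ = (61.6/1)·log₁₀(127/14.9) = 57.3 mV
E_K⁺ = (61.6/1)·log₁₀(8.78/132) = -72.5 mV
Vm = (Σ gᵢEᵢ)/(Σ gᵢ) = (18·-48.5 + 3.7·57.3 + 10·-72.5) / (18 + 3.7 + 10)
= -1385.99 / 31.7 = -43.72 mV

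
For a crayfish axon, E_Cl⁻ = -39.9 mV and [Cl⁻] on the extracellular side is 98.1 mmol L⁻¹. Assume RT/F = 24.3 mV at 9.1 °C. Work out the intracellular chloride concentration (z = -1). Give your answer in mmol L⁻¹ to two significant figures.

Nernst: E = (24.3/-1) · ln([out]/[in]), so ln([out]/[in]) = -39.9 × -1 / 24.3 = 1.6420.
[out]/[in] = e^(1.6420) = 5.165.
[in] = 98.1 / 5.165 = 18.99 mmol L⁻¹.

19 mmol L⁻¹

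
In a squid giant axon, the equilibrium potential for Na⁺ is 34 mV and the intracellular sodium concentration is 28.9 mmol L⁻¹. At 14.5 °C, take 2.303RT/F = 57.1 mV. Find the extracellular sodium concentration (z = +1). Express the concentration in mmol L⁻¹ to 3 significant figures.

114 mmol L⁻¹

Nernst: E = (57.1/1) · log₁₀([out]/[in]), so log₁₀([out]/[in]) = 34.0 × 1 / 57.1 = 0.5954.
[out]/[in] = 10^(0.5954) = 3.94.
[out] = 3.94 × 28.9 = 113.9 mmol L⁻¹.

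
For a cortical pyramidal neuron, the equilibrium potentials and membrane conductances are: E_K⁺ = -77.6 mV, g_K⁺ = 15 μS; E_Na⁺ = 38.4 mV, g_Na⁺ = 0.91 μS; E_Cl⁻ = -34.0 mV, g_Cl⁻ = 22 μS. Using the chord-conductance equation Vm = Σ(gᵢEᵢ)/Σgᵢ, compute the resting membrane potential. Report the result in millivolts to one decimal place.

Σ gᵢEᵢ = 15·(-77.6) + 0.91·(38.4) + 22·(-34.0) = -1877.06
Σ gᵢ = 15 + 0.91 + 22 = 37.91
Vm = -1877.06 / 37.91 = -49.51 mV

-49.5 mV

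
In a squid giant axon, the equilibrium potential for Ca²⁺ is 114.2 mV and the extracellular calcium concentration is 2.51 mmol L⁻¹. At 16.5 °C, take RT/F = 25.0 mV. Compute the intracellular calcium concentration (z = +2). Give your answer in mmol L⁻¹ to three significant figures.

0.000270 mmol L⁻¹

Nernst: E = (25.0/2) · ln([out]/[in]), so ln([out]/[in]) = 114.2 × 2 / 25.0 = 9.1360.
[out]/[in] = e^(9.1360) = 9284.
[in] = 2.51 / 9284 = 0.0002704 mmol L⁻¹.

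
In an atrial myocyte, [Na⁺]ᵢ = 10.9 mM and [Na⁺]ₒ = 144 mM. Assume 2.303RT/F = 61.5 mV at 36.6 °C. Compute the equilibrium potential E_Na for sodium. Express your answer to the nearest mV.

69 mV

E = (61.5/z) · log₁₀([Na⁺]_out/[Na⁺]_in) with z = +1.
= (61.5/1) · log₁₀(144/10.9) = 61.50 · log₁₀(13.21)
= 61.50 · (1.1209) = 68.94 mV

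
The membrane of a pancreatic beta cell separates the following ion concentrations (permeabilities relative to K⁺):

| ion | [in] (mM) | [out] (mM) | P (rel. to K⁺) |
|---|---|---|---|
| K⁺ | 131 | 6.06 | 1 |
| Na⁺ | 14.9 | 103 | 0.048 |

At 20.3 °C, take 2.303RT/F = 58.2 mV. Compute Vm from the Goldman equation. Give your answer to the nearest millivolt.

-63 mV

Vm = 58.2 · log₁₀[(Σ P·[cation]ₒ + Σ P·[anion]ᵢ) / (Σ P·[cation]ᵢ + Σ P·[anion]ₒ)]
Numerator = 1×6.06 + 0.048×103 = 11
Denominator = 1×131 + 0.048×14.9 = 131.7
Vm = 58.2 · log₁₀(0.083544) = 58.2 × (-1.0781) = -62.74 mV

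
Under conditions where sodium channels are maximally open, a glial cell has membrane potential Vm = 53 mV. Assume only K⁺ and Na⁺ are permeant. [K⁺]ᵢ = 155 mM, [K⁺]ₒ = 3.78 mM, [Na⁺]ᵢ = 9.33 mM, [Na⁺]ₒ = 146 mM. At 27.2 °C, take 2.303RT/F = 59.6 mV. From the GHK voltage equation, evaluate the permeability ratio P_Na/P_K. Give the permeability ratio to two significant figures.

16

Let α = P_Na/P_K. GHK: Vm = 59.6·log₁₀[(Kₒ + α·Naₒ)/(Kᵢ + α·Naᵢ)].
10^(Vm/59.6) = 10^(53.0/59.6) = 7.7493
So 7.7493·(Kᵢ + α·Naᵢ) = Kₒ + α·Naₒ → α = (7.7493·155.0 − 3.78) / (146.0 − 7.7493·9.33)
α = (1201 − 3.78) / (146.0 − 72.3) = 1197/73.7 = 16.25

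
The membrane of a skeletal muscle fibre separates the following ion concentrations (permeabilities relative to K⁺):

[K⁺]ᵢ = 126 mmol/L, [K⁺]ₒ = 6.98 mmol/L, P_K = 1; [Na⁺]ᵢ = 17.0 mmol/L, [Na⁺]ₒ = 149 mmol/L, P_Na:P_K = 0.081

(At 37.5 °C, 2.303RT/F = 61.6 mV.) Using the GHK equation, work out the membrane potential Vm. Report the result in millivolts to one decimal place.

-50.8 mV

Vm = 61.6 · log₁₀[(Σ P·[cation]ₒ + Σ P·[anion]ᵢ) / (Σ P·[cation]ᵢ + Σ P·[anion]ₒ)]
Numerator = 1×6.98 + 0.081×149 = 19.05
Denominator = 1×126 + 0.081×17.0 = 127.4
Vm = 61.6 · log₁₀(0.14955) = 61.6 × (-0.8252) = -50.83 mV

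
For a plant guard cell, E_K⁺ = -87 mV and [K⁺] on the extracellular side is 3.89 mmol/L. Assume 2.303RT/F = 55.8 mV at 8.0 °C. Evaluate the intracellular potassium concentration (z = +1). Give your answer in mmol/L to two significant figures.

140 mmol/L

Nernst: E = (55.8/1) · log₁₀([out]/[in]), so log₁₀([out]/[in]) = -87.0 × 1 / 55.8 = -1.5591.
[out]/[in] = 10^(-1.5591) = 0.0276.
[in] = 3.89 / 0.0276 = 141 mmol/L.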